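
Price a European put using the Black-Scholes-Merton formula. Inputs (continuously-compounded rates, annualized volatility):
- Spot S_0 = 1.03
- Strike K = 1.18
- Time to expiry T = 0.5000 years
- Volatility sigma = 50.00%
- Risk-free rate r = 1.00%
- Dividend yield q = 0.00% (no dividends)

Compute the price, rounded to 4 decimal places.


Answer: Price = 0.2371

Derivation:
d1 = (ln(S/K) + (r - q + 0.5*sigma^2) * T) / (sigma * sqrt(T)) = -0.19362178
d2 = d1 - sigma * sqrt(T) = -0.54717517
exp(-rT) = 0.99501248; exp(-qT) = 1.00000000
P = K * exp(-rT) * N(-d2) - S_0 * exp(-qT) * N(-d1)
N(-d1) = 0.57676398; N(-d2) = 0.70787080
P = 1.1800 * 0.99501248 * 0.70787080 - 1.0300 * 1.00000000 * 0.57676398 = 0.2371


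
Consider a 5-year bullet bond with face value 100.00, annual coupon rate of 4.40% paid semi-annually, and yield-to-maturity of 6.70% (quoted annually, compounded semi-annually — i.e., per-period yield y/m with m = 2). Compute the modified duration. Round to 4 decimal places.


Coupon per period c = face * coupon_rate / m = 2.200000
Periods per year m = 2; per-period yield y/m = 0.033500
Number of cashflows N = 10
Cashflows (t years, CF_t, discount factor 1/(1+y/m)^(m*t), PV):
  t = 0.5000: CF_t = 2.200000, DF = 0.967586, PV = 2.128689
  t = 1.0000: CF_t = 2.200000, DF = 0.936222, PV = 2.059689
  t = 1.5000: CF_t = 2.200000, DF = 0.905876, PV = 1.992926
  t = 2.0000: CF_t = 2.200000, DF = 0.876512, PV = 1.928327
  t = 2.5000: CF_t = 2.200000, DF = 0.848101, PV = 1.865822
  t = 3.0000: CF_t = 2.200000, DF = 0.820611, PV = 1.805343
  t = 3.5000: CF_t = 2.200000, DF = 0.794011, PV = 1.746825
  t = 4.0000: CF_t = 2.200000, DF = 0.768274, PV = 1.690203
  t = 4.5000: CF_t = 2.200000, DF = 0.743371, PV = 1.635416
  t = 5.0000: CF_t = 102.200000, DF = 0.719275, PV = 73.509943
Price P = sum_t PV_t = 90.363184
First compute Macaulay numerator sum_t t * PV_t:
  t * PV_t at t = 0.5000: 1.064344
  t * PV_t at t = 1.0000: 2.059689
  t * PV_t at t = 1.5000: 2.989389
  t * PV_t at t = 2.0000: 3.856655
  t * PV_t at t = 2.5000: 4.664556
  t * PV_t at t = 3.0000: 5.416030
  t * PV_t at t = 3.5000: 6.113886
  t * PV_t at t = 4.0000: 6.760811
  t * PV_t at t = 4.5000: 7.359374
  t * PV_t at t = 5.0000: 367.549715
Macaulay duration D = 407.834450 / 90.363184 = 4.513281
Modified duration = D / (1 + y/m) = 4.513281 / (1 + 0.033500) = 4.366987

Answer: Modified duration = 4.3670


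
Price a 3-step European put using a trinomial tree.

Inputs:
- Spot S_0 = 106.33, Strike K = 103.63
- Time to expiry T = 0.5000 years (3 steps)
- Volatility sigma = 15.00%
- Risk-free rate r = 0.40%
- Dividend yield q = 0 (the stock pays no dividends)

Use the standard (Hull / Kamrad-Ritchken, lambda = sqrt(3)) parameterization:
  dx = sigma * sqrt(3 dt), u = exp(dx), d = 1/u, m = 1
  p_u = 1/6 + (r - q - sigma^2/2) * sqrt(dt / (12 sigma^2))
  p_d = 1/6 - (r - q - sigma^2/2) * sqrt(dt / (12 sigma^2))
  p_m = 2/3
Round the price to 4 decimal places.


Answer: Price = V(0,0) = 3.1289

Derivation:
dt = T/N = 0.166667; dx = sigma*sqrt(3*dt) = 0.106066
u = exp(dx) = 1.111895; d = 1/u = 0.899365
p_u = 0.160971, p_m = 0.666667, p_d = 0.172363
Discount per step: exp(-r*dt) = 0.999334
Stock lattice S(k, j) with j the centered position index:
  k=0: S(0,+0) = 106.3300
  k=1: S(1,-1) = 95.6295; S(1,+0) = 106.3300; S(1,+1) = 118.2278
  k=2: S(2,-2) = 86.0059; S(2,-1) = 95.6295; S(2,+0) = 106.3300; S(2,+1) = 118.2278; S(2,+2) = 131.4570
  k=3: S(3,-3) = 77.3507; S(3,-2) = 86.0059; S(3,-1) = 95.6295; S(3,+0) = 106.3300; S(3,+1) = 118.2278; S(3,+2) = 131.4570; S(3,+3) = 146.1664
Terminal payoffs V(N, j) = max(K - S_T, 0):
  V(3,-3) = 26.279316; V(3,-2) = 17.624140; V(3,-1) = 8.000491; V(3,+0) = 0.000000; V(3,+1) = 0.000000; V(3,+2) = 0.000000; V(3,+3) = 0.000000
Backward induction: V(k, j) = exp(-r*dt) * [p_u * V(k+1, j+1) + p_m * V(k+1, j) + p_d * V(k+1, j-1)]
  V(2,-2) = exp(-r*dt) * [p_u*8.000491 + p_m*17.624140 + p_d*26.279316] = 17.555139
  V(2,-1) = exp(-r*dt) * [p_u*0.000000 + p_m*8.000491 + p_d*17.624140] = 8.365828
  V(2,+0) = exp(-r*dt) * [p_u*0.000000 + p_m*0.000000 + p_d*8.000491] = 1.378068
  V(2,+1) = exp(-r*dt) * [p_u*0.000000 + p_m*0.000000 + p_d*0.000000] = 0.000000
  V(2,+2) = exp(-r*dt) * [p_u*0.000000 + p_m*0.000000 + p_d*0.000000] = 0.000000
  V(1,-1) = exp(-r*dt) * [p_u*1.378068 + p_m*8.365828 + p_d*17.555139] = 8.819018
  V(1,+0) = exp(-r*dt) * [p_u*0.000000 + p_m*1.378068 + p_d*8.365828] = 2.359096
  V(1,+1) = exp(-r*dt) * [p_u*0.000000 + p_m*0.000000 + p_d*1.378068] = 0.237369
  V(0,+0) = exp(-r*dt) * [p_u*0.237369 + p_m*2.359096 + p_d*8.819018] = 3.128924


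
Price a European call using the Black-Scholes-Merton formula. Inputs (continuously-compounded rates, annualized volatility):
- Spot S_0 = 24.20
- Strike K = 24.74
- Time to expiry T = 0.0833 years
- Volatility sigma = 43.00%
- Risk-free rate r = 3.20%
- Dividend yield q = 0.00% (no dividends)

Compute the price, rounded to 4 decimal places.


Answer: Price = 0.9868

Derivation:
d1 = (ln(S/K) + (r - q + 0.5*sigma^2) * T) / (sigma * sqrt(T)) = -0.09429115
d2 = d1 - sigma * sqrt(T) = -0.21839663
exp(-rT) = 0.99733795; exp(-qT) = 1.00000000
C = S_0 * exp(-qT) * N(d1) - K * exp(-rT) * N(d2)
N(d1) = 0.46243894; N(d2) = 0.41356004
C = 24.2000 * 1.00000000 * 0.46243894 - 24.7400 * 0.99733795 * 0.41356004 = 0.9868


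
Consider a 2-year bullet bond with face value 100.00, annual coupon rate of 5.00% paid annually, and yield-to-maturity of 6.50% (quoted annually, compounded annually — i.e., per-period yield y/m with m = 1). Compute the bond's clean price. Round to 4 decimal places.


Answer: Price = 97.2691

Derivation:
Coupon per period c = face * coupon_rate / m = 5.000000
Periods per year m = 1; per-period yield y/m = 0.065000
Number of cashflows N = 2
Cashflows (t years, CF_t, discount factor 1/(1+y/m)^(m*t), PV):
  t = 1.0000: CF_t = 5.000000, DF = 0.938967, PV = 4.694836
  t = 2.0000: CF_t = 105.000000, DF = 0.881659, PV = 92.574225
Price P = sum_t PV_t = 97.269060


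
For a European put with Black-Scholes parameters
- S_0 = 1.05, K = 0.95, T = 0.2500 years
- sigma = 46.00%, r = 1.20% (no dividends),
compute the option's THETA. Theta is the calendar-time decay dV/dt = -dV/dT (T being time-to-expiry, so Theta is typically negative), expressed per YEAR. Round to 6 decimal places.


d1 = 0.5631889502; d2 = 0.3331889502
phi(d1) = 0.3404355574; exp(-qT) = 1.0000000000; exp(-rT) = 0.9970044955
Theta = -S*exp(-qT)*phi(d1)*sigma/(2*sqrt(T)) + r*K*exp(-rT)*N(-d2) - q*S*exp(-qT)*N(-d1)
N(-d1) = 0.2866531132; N(-d2) = 0.3694958292; sqrt(T) = 0.5000000000
Term 1 = -1.0500 * 1.0000000000 * 0.3404355574 * 0.4600 / (2 * 0.5000000000) = -0.1644303742
Term 2 = 0.0120 * 0.9500 * 0.9970044955 * 0.3694958292 = 0.0041996346
Term 3 = 0 (no dividend yield, q = 0)
Theta = -0.1644303742 + (0.0041996346) + (0.0000000000) = -0.160231

Answer: Theta = -0.160231


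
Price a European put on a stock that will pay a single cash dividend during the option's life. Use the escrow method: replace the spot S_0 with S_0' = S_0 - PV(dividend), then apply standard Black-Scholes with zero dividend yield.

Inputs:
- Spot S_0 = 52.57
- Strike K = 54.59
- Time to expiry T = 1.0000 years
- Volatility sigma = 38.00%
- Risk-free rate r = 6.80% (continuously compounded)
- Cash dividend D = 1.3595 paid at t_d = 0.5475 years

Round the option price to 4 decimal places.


Answer: Price = 7.5762

Derivation:
PV(D) = D * exp(-r * t_d) = 1.3595 * 0.96345452 = 1.30981641
S_0' = S_0 - PV(D) = 52.5700 - 1.30981641 = 51.26018359
d1 = (ln(S_0'/K) + (r + sigma^2/2)*T) / (sigma*sqrt(T)) = 0.20332523
d2 = d1 - sigma*sqrt(T) = -0.17667477
exp(-rT) = 0.93426047
N(-d1) = 0.41944042; N(-d2) = 0.57011807
P = K * exp(-rT) * N(-d2) - S_0' * N(-d1) = 54.5900 * 0.93426047 * 0.57011807 - 51.26018359 * 0.41944042 = 7.5762


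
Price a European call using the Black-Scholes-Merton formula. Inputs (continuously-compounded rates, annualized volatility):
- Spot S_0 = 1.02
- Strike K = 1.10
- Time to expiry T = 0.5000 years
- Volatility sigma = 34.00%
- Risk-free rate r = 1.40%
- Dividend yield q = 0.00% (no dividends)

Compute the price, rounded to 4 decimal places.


Answer: Price = 0.0689

Derivation:
d1 = (ln(S/K) + (r - q + 0.5*sigma^2) * T) / (sigma * sqrt(T)) = -0.16474570
d2 = d1 - sigma * sqrt(T) = -0.40516201
exp(-rT) = 0.99302444; exp(-qT) = 1.00000000
C = S_0 * exp(-qT) * N(d1) - K * exp(-rT) * N(d2)
N(d1) = 0.43457207; N(d2) = 0.34267922
C = 1.0200 * 1.00000000 * 0.43457207 - 1.1000 * 0.99302444 * 0.34267922 = 0.0689


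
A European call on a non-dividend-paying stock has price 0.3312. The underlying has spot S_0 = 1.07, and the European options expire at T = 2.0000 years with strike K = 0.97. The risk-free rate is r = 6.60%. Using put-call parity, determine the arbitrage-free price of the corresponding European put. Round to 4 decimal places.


Put-call parity: C - P = S_0 * exp(-qT) - K * exp(-rT).
S_0 * exp(-qT) = 1.0700 * 1.00000000 = 1.07000000
K * exp(-rT) = 0.9700 * 0.87634100 = 0.85005077
P = C - S*exp(-qT) + K*exp(-rT)
P = 0.3312 - 1.07000000 + 0.85005077 = 0.1113

Answer: Put price = 0.1113


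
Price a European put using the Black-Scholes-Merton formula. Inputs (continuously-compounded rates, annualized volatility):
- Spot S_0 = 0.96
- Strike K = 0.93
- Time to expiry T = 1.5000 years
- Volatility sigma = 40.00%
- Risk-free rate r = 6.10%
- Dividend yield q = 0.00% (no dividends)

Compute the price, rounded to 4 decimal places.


d1 = (ln(S/K) + (r - q + 0.5*sigma^2) * T) / (sigma * sqrt(T)) = 0.49652933
d2 = d1 - sigma * sqrt(T) = 0.00663138
exp(-rT) = 0.91256132; exp(-qT) = 1.00000000
P = K * exp(-rT) * N(-d2) - S_0 * exp(-qT) * N(-d1)
N(-d1) = 0.30976050; N(-d2) = 0.49735448
P = 0.9300 * 0.91256132 * 0.49735448 - 0.9600 * 1.00000000 * 0.30976050 = 0.1247

Answer: Price = 0.1247


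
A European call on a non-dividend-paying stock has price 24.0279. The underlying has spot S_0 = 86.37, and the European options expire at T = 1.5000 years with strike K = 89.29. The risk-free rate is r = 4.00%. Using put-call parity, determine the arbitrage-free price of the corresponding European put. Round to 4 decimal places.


Answer: Put price = 21.7481

Derivation:
Put-call parity: C - P = S_0 * exp(-qT) - K * exp(-rT).
S_0 * exp(-qT) = 86.3700 * 1.00000000 = 86.37000000
K * exp(-rT) = 89.2900 * 0.94176453 = 84.09015520
P = C - S*exp(-qT) + K*exp(-rT)
P = 24.0279 - 86.37000000 + 84.09015520 = 21.7481


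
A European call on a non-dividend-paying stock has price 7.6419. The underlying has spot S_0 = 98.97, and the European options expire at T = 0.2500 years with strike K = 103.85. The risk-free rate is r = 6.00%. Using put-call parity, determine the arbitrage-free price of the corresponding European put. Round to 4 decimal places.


Put-call parity: C - P = S_0 * exp(-qT) - K * exp(-rT).
S_0 * exp(-qT) = 98.9700 * 1.00000000 = 98.97000000
K * exp(-rT) = 103.8500 * 0.98511194 = 102.30387493
P = C - S*exp(-qT) + K*exp(-rT)
P = 7.6419 - 98.97000000 + 102.30387493 = 10.9758

Answer: Put price = 10.9758


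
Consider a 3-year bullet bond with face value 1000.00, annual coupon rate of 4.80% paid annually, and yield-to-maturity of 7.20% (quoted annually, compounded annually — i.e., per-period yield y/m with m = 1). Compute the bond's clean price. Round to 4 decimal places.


Coupon per period c = face * coupon_rate / m = 48.000000
Periods per year m = 1; per-period yield y/m = 0.072000
Number of cashflows N = 3
Cashflows (t years, CF_t, discount factor 1/(1+y/m)^(m*t), PV):
  t = 1.0000: CF_t = 48.000000, DF = 0.932836, PV = 44.776119
  t = 2.0000: CF_t = 48.000000, DF = 0.870183, PV = 41.768768
  t = 3.0000: CF_t = 1048.000000, DF = 0.811738, PV = 850.700967
Price P = sum_t PV_t = 937.245855

Answer: Price = 937.2459


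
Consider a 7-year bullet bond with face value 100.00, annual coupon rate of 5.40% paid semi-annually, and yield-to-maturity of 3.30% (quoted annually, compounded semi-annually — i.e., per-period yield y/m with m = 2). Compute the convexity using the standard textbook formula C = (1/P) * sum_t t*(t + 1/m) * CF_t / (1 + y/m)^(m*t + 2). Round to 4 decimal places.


Coupon per period c = face * coupon_rate / m = 2.700000
Periods per year m = 2; per-period yield y/m = 0.016500
Number of cashflows N = 14
Cashflows (t years, CF_t, discount factor 1/(1+y/m)^(m*t), PV):
  t = 0.5000: CF_t = 2.700000, DF = 0.983768, PV = 2.656173
  t = 1.0000: CF_t = 2.700000, DF = 0.967799, PV = 2.613058
  t = 1.5000: CF_t = 2.700000, DF = 0.952090, PV = 2.570642
  t = 2.0000: CF_t = 2.700000, DF = 0.936635, PV = 2.528915
  t = 2.5000: CF_t = 2.700000, DF = 0.921432, PV = 2.487865
  t = 3.0000: CF_t = 2.700000, DF = 0.906475, PV = 2.447482
  t = 3.5000: CF_t = 2.700000, DF = 0.891761, PV = 2.407754
  t = 4.0000: CF_t = 2.700000, DF = 0.877285, PV = 2.368671
  t = 4.5000: CF_t = 2.700000, DF = 0.863045, PV = 2.330222
  t = 5.0000: CF_t = 2.700000, DF = 0.849036, PV = 2.292398
  t = 5.5000: CF_t = 2.700000, DF = 0.835254, PV = 2.255187
  t = 6.0000: CF_t = 2.700000, DF = 0.821696, PV = 2.218580
  t = 6.5000: CF_t = 2.700000, DF = 0.808359, PV = 2.182568
  t = 7.0000: CF_t = 102.700000, DF = 0.795237, PV = 81.670851
Price P = sum_t PV_t = 113.030366
Convexity numerator sum_t t*(t + 1/m) * CF_t / (1+y/m)^(m*t + 2):
  t = 0.5000: term = 1.285321
  t = 1.0000: term = 3.793372
  t = 1.5000: term = 7.463596
  t = 2.0000: term = 12.237409
  t = 2.5000: term = 18.058154
  t = 3.0000: term = 24.871043
  t = 3.5000: term = 32.623109
  t = 4.0000: term = 41.263156
  t = 4.5000: term = 50.741707
  t = 5.0000: term = 61.010961
  t = 5.5000: term = 72.024744
  t = 6.0000: term = 83.738468
  t = 6.5000: term = 96.109079
  t = 7.0000: term = 4149.651448
Convexity = (1/P) * sum = 4654.871566 / 113.030366 = 41.182487

Answer: Convexity = 41.1825


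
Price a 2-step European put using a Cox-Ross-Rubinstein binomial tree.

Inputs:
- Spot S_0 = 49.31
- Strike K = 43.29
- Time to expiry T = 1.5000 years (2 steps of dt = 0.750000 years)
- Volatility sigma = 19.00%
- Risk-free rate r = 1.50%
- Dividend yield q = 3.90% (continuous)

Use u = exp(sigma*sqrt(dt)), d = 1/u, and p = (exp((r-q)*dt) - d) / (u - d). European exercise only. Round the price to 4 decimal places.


Answer: Price = V(0,0) = 2.7026

Derivation:
dt = T/N = 0.750000
u = exp(sigma*sqrt(dt)) = 1.178856; d = 1/u = 0.848280
p = (exp((r-q)*dt) - d) / (u - d) = 0.404993
Discount per step: exp(-r*dt) = 0.988813
Stock lattice S(k, i) with i counting down-moves:
  k=0: S(0,0) = 49.3100
  k=1: S(1,0) = 58.1294; S(1,1) = 41.8287
  k=2: S(2,0) = 68.5262; S(2,1) = 49.3100; S(2,2) = 35.4824
Terminal payoffs V(N, i) = max(K - S_T, 0):
  V(2,0) = 0.000000; V(2,1) = 0.000000; V(2,2) = 7.807584
Backward induction: V(k, i) = exp(-r*dt) * [p * V(k+1, i) + (1-p) * V(k+1, i+1)].
  V(1,0) = exp(-r*dt) * [p*0.000000 + (1-p)*0.000000] = 0.000000
  V(1,1) = exp(-r*dt) * [p*0.000000 + (1-p)*7.807584] = 4.593596
  V(0,0) = exp(-r*dt) * [p*0.000000 + (1-p)*4.593596] = 2.702645


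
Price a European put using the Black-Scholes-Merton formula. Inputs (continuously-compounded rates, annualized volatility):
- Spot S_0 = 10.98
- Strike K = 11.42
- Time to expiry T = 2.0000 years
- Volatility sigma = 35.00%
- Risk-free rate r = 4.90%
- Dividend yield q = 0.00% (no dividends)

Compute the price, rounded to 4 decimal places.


Answer: Price = 1.7864

Derivation:
d1 = (ln(S/K) + (r - q + 0.5*sigma^2) * T) / (sigma * sqrt(T)) = 0.36609793
d2 = d1 - sigma * sqrt(T) = -0.12887681
exp(-rT) = 0.90664890; exp(-qT) = 1.00000000
P = K * exp(-rT) * N(-d2) - S_0 * exp(-qT) * N(-d1)
N(-d1) = 0.35714600; N(-d2) = 0.55127244
P = 11.4200 * 0.90664890 * 0.55127244 - 10.9800 * 1.00000000 * 0.35714600 = 1.7864


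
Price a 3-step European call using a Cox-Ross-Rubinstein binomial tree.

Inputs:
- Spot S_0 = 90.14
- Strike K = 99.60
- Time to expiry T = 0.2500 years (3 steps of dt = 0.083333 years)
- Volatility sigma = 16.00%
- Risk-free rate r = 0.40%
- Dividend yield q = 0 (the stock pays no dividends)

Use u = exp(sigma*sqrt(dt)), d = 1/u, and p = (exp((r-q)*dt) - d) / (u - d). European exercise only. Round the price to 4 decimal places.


Answer: Price = V(0,0) = 0.4686

Derivation:
dt = T/N = 0.083333
u = exp(sigma*sqrt(dt)) = 1.047271; d = 1/u = 0.954862
p = (exp((r-q)*dt) - d) / (u - d) = 0.492063
Discount per step: exp(-r*dt) = 0.999667
Stock lattice S(k, i) with i counting down-moves:
  k=0: S(0,0) = 90.1400
  k=1: S(1,0) = 94.4010; S(1,1) = 86.0713
  k=2: S(2,0) = 98.8635; S(2,1) = 90.1400; S(2,2) = 82.1862
  k=3: S(3,0) = 103.5369; S(3,1) = 94.4010; S(3,2) = 86.0713; S(3,3) = 78.4766
Terminal payoffs V(N, i) = max(S_T - K, 0):
  V(3,0) = 3.936901; V(3,1) = 0.000000; V(3,2) = 0.000000; V(3,3) = 0.000000
Backward induction: V(k, i) = exp(-r*dt) * [p * V(k+1, i) + (1-p) * V(k+1, i+1)].
  V(2,0) = exp(-r*dt) * [p*3.936901 + (1-p)*0.000000] = 1.936557
  V(2,1) = exp(-r*dt) * [p*0.000000 + (1-p)*0.000000] = 0.000000
  V(2,2) = exp(-r*dt) * [p*0.000000 + (1-p)*0.000000] = 0.000000
  V(1,0) = exp(-r*dt) * [p*1.936557 + (1-p)*0.000000] = 0.952590
  V(1,1) = exp(-r*dt) * [p*0.000000 + (1-p)*0.000000] = 0.000000
  V(0,0) = exp(-r*dt) * [p*0.952590 + (1-p)*0.000000] = 0.468578


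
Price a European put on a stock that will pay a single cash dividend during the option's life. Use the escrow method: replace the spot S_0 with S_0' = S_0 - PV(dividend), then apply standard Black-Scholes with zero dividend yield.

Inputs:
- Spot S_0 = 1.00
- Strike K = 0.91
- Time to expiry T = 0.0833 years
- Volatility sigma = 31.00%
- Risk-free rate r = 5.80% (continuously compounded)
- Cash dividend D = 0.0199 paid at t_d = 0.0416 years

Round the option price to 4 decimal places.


PV(D) = D * exp(-r * t_d) = 0.0199 * 0.99759011 = 0.01985204
S_0' = S_0 - PV(D) = 1.0000 - 0.01985204 = 0.98014796
d1 = (ln(S_0'/K) + (r + sigma^2/2)*T) / (sigma*sqrt(T)) = 0.92870917
d2 = d1 - sigma*sqrt(T) = 0.83923778
exp(-rT) = 0.99518025
N(-d1) = 0.17651991; N(-d2) = 0.20066795
P = K * exp(-rT) * N(-d2) - S_0' * N(-d1) = 0.9100 * 0.99518025 * 0.20066795 - 0.98014796 * 0.17651991 = 0.0087

Answer: Price = 0.0087


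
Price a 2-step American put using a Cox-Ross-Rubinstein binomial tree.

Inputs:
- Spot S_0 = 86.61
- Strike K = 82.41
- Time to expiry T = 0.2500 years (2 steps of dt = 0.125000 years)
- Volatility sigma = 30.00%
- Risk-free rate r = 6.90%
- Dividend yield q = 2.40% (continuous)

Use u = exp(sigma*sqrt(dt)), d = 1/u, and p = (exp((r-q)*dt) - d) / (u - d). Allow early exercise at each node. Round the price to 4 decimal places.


Answer: Price = V(0,0) = 3.0353

Derivation:
dt = T/N = 0.125000
u = exp(sigma*sqrt(dt)) = 1.111895; d = 1/u = 0.899365
p = (exp((r-q)*dt) - d) / (u - d) = 0.500050
Discount per step: exp(-r*dt) = 0.991412
Stock lattice S(k, i) with i counting down-moves:
  k=0: S(0,0) = 86.6100
  k=1: S(1,0) = 96.3013; S(1,1) = 77.8940
  k=2: S(2,0) = 107.0769; S(2,1) = 86.6100; S(2,2) = 70.0552
Terminal payoffs V(N, i) = max(K - S_T, 0):
  V(2,0) = 0.000000; V(2,1) = 0.000000; V(2,2) = 12.354818
Backward induction: V(k, i) = exp(-r*dt) * [p * V(k+1, i) + (1-p) * V(k+1, i+1)]; then take max(V_cont, immediate exercise) for American.
  V(1,0) = exp(-r*dt) * [p*0.000000 + (1-p)*0.000000] = 0.000000; exercise = 0.000000; V(1,0) = max -> 0.000000
  V(1,1) = exp(-r*dt) * [p*0.000000 + (1-p)*12.354818] = 6.123748; exercise = 4.515974; V(1,1) = max -> 6.123748
  V(0,0) = exp(-r*dt) * [p*0.000000 + (1-p)*6.123748] = 3.035277; exercise = 0.000000; V(0,0) = max -> 3.035277


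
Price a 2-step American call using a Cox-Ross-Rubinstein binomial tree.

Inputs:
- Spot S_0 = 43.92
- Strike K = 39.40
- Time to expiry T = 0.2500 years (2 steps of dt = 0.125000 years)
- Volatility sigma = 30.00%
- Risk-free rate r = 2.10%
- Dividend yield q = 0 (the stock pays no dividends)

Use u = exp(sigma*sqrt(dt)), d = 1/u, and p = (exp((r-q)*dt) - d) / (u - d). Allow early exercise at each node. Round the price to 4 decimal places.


dt = T/N = 0.125000
u = exp(sigma*sqrt(dt)) = 1.111895; d = 1/u = 0.899365
p = (exp((r-q)*dt) - d) / (u - d) = 0.485876
Discount per step: exp(-r*dt) = 0.997378
Stock lattice S(k, i) with i counting down-moves:
  k=0: S(0,0) = 43.9200
  k=1: S(1,0) = 48.8344; S(1,1) = 39.5001
  k=2: S(2,0) = 54.2988; S(2,1) = 43.9200; S(2,2) = 35.5250
Terminal payoffs V(N, i) = max(S_T - K, 0):
  V(2,0) = 14.898784; V(2,1) = 4.520000; V(2,2) = 0.000000
Backward induction: V(k, i) = exp(-r*dt) * [p * V(k+1, i) + (1-p) * V(k+1, i+1)]; then take max(V_cont, immediate exercise) for American.
  V(1,0) = exp(-r*dt) * [p*14.898784 + (1-p)*4.520000] = 9.537730; exercise = 9.434441; V(1,0) = max -> 9.537730
  V(1,1) = exp(-r*dt) * [p*4.520000 + (1-p)*0.000000] = 2.190401; exercise = 0.100123; V(1,1) = max -> 2.190401
  V(0,0) = exp(-r*dt) * [p*9.537730 + (1-p)*2.190401] = 5.745189; exercise = 4.520000; V(0,0) = max -> 5.745189

Answer: Price = V(0,0) = 5.7452


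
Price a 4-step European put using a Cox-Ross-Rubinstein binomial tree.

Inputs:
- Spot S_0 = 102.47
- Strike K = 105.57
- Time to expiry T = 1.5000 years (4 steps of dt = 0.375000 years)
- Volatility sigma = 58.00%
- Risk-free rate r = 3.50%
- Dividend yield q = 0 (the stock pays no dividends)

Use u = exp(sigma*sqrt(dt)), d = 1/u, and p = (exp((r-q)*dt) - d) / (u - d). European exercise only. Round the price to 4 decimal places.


Answer: Price = V(0,0) = 25.8059

Derivation:
dt = T/N = 0.375000
u = exp(sigma*sqrt(dt)) = 1.426432; d = 1/u = 0.701050
p = (exp((r-q)*dt) - d) / (u - d) = 0.430341
Discount per step: exp(-r*dt) = 0.986961
Stock lattice S(k, i) with i counting down-moves:
  k=0: S(0,0) = 102.4700
  k=1: S(1,0) = 146.1665; S(1,1) = 71.8366
  k=2: S(2,0) = 208.4965; S(2,1) = 102.4700; S(2,2) = 50.3610
  k=3: S(3,0) = 297.4060; S(3,1) = 146.1665; S(3,2) = 71.8366; S(3,3) = 35.3056
  k=4: S(4,0) = 424.2293; S(4,1) = 208.4965; S(4,2) = 102.4700; S(4,3) = 50.3610; S(4,4) = 24.7510
Terminal payoffs V(N, i) = max(K - S_T, 0):
  V(4,0) = 0.000000; V(4,1) = 0.000000; V(4,2) = 3.100000; V(4,3) = 55.208951; V(4,4) = 80.818997
Backward induction: V(k, i) = exp(-r*dt) * [p * V(k+1, i) + (1-p) * V(k+1, i+1)].
  V(3,0) = exp(-r*dt) * [p*0.000000 + (1-p)*0.000000] = 0.000000
  V(3,1) = exp(-r*dt) * [p*0.000000 + (1-p)*3.100000] = 1.742916
  V(3,2) = exp(-r*dt) * [p*3.100000 + (1-p)*55.208951] = 32.356850
  V(3,3) = exp(-r*dt) * [p*55.208951 + (1-p)*80.818997] = 68.887831
  V(2,0) = exp(-r*dt) * [p*0.000000 + (1-p)*1.742916] = 0.979922
  V(2,1) = exp(-r*dt) * [p*1.742916 + (1-p)*32.356850] = 18.932295
  V(2,2) = exp(-r*dt) * [p*32.356850 + (1-p)*68.887831] = 52.473794
  V(1,0) = exp(-r*dt) * [p*0.979922 + (1-p)*18.932295] = 11.060526
  V(1,1) = exp(-r*dt) * [p*18.932295 + (1-p)*52.473794] = 37.543505
  V(0,0) = exp(-r*dt) * [p*11.060526 + (1-p)*37.543505] = 25.805859


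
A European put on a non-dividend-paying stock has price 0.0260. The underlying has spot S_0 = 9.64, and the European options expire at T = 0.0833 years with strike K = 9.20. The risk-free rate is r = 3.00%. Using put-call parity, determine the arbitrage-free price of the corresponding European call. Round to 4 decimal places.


Answer: Call price = 0.4890

Derivation:
Put-call parity: C - P = S_0 * exp(-qT) - K * exp(-rT).
S_0 * exp(-qT) = 9.6400 * 1.00000000 = 9.64000000
K * exp(-rT) = 9.2000 * 0.99750412 = 9.17703790
C = P + S*exp(-qT) - K*exp(-rT)
C = 0.0260 + 9.64000000 - 9.17703790 = 0.4890


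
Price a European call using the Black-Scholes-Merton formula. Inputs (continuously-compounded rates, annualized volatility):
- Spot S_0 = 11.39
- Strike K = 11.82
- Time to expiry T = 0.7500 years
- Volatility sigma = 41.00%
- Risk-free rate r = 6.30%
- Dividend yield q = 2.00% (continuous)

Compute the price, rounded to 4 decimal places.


Answer: Price = 1.5580

Derivation:
d1 = (ln(S/K) + (r - q + 0.5*sigma^2) * T) / (sigma * sqrt(T)) = 0.16399639
d2 = d1 - sigma * sqrt(T) = -0.19107403
exp(-rT) = 0.95384891; exp(-qT) = 0.98511194
C = S_0 * exp(-qT) * N(d1) - K * exp(-rT) * N(d2)
N(d1) = 0.56513301; N(d2) = 0.42423380
C = 11.3900 * 0.98511194 * 0.56513301 - 11.8200 * 0.95384891 * 0.42423380 = 1.5580


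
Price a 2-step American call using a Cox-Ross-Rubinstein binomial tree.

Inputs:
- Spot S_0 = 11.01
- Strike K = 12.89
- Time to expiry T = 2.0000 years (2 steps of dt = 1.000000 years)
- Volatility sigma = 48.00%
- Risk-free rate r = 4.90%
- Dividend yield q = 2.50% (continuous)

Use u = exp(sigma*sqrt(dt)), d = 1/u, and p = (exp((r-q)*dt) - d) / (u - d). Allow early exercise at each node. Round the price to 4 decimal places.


dt = T/N = 1.000000
u = exp(sigma*sqrt(dt)) = 1.616074; d = 1/u = 0.618783
p = (exp((r-q)*dt) - d) / (u - d) = 0.406608
Discount per step: exp(-r*dt) = 0.952181
Stock lattice S(k, i) with i counting down-moves:
  k=0: S(0,0) = 11.0100
  k=1: S(1,0) = 17.7930; S(1,1) = 6.8128
  k=2: S(2,0) = 28.7548; S(2,1) = 11.0100; S(2,2) = 4.2157
Terminal payoffs V(N, i) = max(S_T - K, 0):
  V(2,0) = 15.864778; V(2,1) = 0.000000; V(2,2) = 0.000000
Backward induction: V(k, i) = exp(-r*dt) * [p * V(k+1, i) + (1-p) * V(k+1, i+1)]; then take max(V_cont, immediate exercise) for American.
  V(1,0) = exp(-r*dt) * [p*15.864778 + (1-p)*0.000000] = 6.142285; exercise = 4.902979; V(1,0) = max -> 6.142285
  V(1,1) = exp(-r*dt) * [p*0.000000 + (1-p)*0.000000] = 0.000000; exercise = 0.000000; V(1,1) = max -> 0.000000
  V(0,0) = exp(-r*dt) * [p*6.142285 + (1-p)*0.000000] = 2.378077; exercise = 0.000000; V(0,0) = max -> 2.378077

Answer: Price = V(0,0) = 2.3781


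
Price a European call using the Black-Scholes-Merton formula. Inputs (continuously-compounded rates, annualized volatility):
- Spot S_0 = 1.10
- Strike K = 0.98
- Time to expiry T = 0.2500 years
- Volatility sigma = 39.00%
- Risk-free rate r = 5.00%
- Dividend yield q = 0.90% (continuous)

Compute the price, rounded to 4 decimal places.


d1 = (ln(S/K) + (r - q + 0.5*sigma^2) * T) / (sigma * sqrt(T)) = 0.74243788
d2 = d1 - sigma * sqrt(T) = 0.54743788
exp(-rT) = 0.98757780; exp(-qT) = 0.99775253
C = S_0 * exp(-qT) * N(d1) - K * exp(-rT) * N(d2)
N(d1) = 0.77108896; N(d2) = 0.70796103
C = 1.1000 * 0.99775253 * 0.77108896 - 0.9800 * 0.98757780 * 0.70796103 = 0.1611

Answer: Price = 0.1611


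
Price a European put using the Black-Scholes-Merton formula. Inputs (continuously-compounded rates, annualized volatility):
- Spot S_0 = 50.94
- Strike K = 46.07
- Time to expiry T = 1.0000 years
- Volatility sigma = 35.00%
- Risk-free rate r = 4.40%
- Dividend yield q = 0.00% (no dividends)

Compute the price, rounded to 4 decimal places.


d1 = (ln(S/K) + (r - q + 0.5*sigma^2) * T) / (sigma * sqrt(T)) = 0.58781854
d2 = d1 - sigma * sqrt(T) = 0.23781854
exp(-rT) = 0.95695396; exp(-qT) = 1.00000000
P = K * exp(-rT) * N(-d2) - S_0 * exp(-qT) * N(-d1)
N(-d1) = 0.27832705; N(-d2) = 0.40601092
P = 46.0700 * 0.95695396 * 0.40601092 - 50.9400 * 1.00000000 * 0.27832705 = 3.7218

Answer: Price = 3.7218


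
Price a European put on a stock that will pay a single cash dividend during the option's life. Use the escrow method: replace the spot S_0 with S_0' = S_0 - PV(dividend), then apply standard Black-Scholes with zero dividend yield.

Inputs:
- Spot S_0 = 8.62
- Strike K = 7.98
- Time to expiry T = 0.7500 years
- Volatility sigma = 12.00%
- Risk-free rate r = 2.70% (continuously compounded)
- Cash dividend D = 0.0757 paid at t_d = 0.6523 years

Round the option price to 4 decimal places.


PV(D) = D * exp(-r * t_d) = 0.0757 * 0.98254209 = 0.07437844
S_0' = S_0 - PV(D) = 8.6200 - 0.07437844 = 8.54562156
d1 = (ln(S_0'/K) + (r + sigma^2/2)*T) / (sigma*sqrt(T)) = 0.90577253
d2 = d1 - sigma*sqrt(T) = 0.80184948
exp(-rT) = 0.97995365
N(-d1) = 0.18252813; N(-d2) = 0.21132002
P = K * exp(-rT) * N(-d2) - S_0' * N(-d1) = 7.9800 * 0.97995365 * 0.21132002 - 8.54562156 * 0.18252813 = 0.0927

Answer: Price = 0.0927


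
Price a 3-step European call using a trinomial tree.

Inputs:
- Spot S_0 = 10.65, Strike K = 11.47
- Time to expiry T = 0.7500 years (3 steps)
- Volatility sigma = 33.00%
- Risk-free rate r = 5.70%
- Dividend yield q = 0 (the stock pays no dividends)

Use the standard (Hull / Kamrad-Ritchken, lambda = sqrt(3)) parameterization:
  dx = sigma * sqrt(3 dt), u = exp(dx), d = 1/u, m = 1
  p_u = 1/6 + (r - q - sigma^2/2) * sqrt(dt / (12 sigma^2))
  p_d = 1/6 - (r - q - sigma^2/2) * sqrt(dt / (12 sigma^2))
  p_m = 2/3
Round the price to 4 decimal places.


dt = T/N = 0.250000; dx = sigma*sqrt(3*dt) = 0.285788
u = exp(dx) = 1.330811; d = 1/u = 0.751422
p_u = 0.167782, p_m = 0.666667, p_d = 0.165551
Discount per step: exp(-r*dt) = 0.985851
Stock lattice S(k, j) with j the centered position index:
  k=0: S(0,+0) = 10.6500
  k=1: S(1,-1) = 8.0026; S(1,+0) = 10.6500; S(1,+1) = 14.1731
  k=2: S(2,-2) = 6.0134; S(2,-1) = 8.0026; S(2,+0) = 10.6500; S(2,+1) = 14.1731; S(2,+2) = 18.8618
  k=3: S(3,-3) = 4.5186; S(3,-2) = 6.0134; S(3,-1) = 8.0026; S(3,+0) = 10.6500; S(3,+1) = 14.1731; S(3,+2) = 18.8618; S(3,+3) = 25.1014
Terminal payoffs V(N, j) = max(S_T - K, 0):
  V(3,-3) = 0.000000; V(3,-2) = 0.000000; V(3,-1) = 0.000000; V(3,+0) = 0.000000; V(3,+1) = 2.703135; V(3,+2) = 7.391761; V(3,+3) = 13.631436
Backward induction: V(k, j) = exp(-r*dt) * [p_u * V(k+1, j+1) + p_m * V(k+1, j) + p_d * V(k+1, j-1)]
  V(2,-2) = exp(-r*dt) * [p_u*0.000000 + p_m*0.000000 + p_d*0.000000] = 0.000000
  V(2,-1) = exp(-r*dt) * [p_u*0.000000 + p_m*0.000000 + p_d*0.000000] = 0.000000
  V(2,+0) = exp(-r*dt) * [p_u*2.703135 + p_m*0.000000 + p_d*0.000000] = 0.447120
  V(2,+1) = exp(-r*dt) * [p_u*7.391761 + p_m*2.703135 + p_d*0.000000] = 2.999249
  V(2,+2) = exp(-r*dt) * [p_u*13.631436 + p_m*7.391761 + p_d*2.703135] = 7.554042
  V(1,-1) = exp(-r*dt) * [p_u*0.447120 + p_m*0.000000 + p_d*0.000000] = 0.073957
  V(1,+0) = exp(-r*dt) * [p_u*2.999249 + p_m*0.447120 + p_d*0.000000] = 0.789963
  V(1,+1) = exp(-r*dt) * [p_u*7.554042 + p_m*2.999249 + p_d*0.447120] = 3.293682
  V(0,+0) = exp(-r*dt) * [p_u*3.293682 + p_m*0.789963 + p_d*0.073957] = 1.076062

Answer: Price = V(0,0) = 1.0761


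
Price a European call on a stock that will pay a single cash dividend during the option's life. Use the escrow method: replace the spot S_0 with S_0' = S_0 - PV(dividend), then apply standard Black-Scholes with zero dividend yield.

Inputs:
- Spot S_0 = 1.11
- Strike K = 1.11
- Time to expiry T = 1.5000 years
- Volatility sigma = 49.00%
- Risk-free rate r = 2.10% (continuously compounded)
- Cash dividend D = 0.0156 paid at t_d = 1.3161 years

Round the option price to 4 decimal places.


PV(D) = D * exp(-r * t_d) = 0.0156 * 0.97274034 = 0.01517475
S_0' = S_0 - PV(D) = 1.1100 - 0.01517475 = 1.09482525
d1 = (ln(S_0'/K) + (r + sigma^2/2)*T) / (sigma*sqrt(T)) = 0.32961425
d2 = d1 - sigma*sqrt(T) = -0.27051074
exp(-rT) = 0.96899096
N(d1) = 0.62915427; N(d2) = 0.39338368
C = S_0' * N(d1) - K * exp(-rT) * N(d2) = 1.09482525 * 0.62915427 - 1.1100 * 0.96899096 * 0.39338368 = 0.2657

Answer: Price = 0.2657


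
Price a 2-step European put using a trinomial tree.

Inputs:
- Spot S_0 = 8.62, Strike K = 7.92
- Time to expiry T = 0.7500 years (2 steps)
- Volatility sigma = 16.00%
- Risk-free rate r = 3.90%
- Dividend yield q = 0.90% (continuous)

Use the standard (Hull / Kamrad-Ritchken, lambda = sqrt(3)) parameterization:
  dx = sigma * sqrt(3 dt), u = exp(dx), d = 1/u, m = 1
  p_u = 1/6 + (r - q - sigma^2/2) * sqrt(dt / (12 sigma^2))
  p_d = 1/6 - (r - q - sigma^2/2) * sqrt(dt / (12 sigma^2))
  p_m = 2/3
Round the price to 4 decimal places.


Answer: Price = V(0,0) = 0.1611

Derivation:
dt = T/N = 0.375000; dx = sigma*sqrt(3*dt) = 0.169706
u = exp(dx) = 1.184956; d = 1/u = 0.843913
p_u = 0.185670, p_m = 0.666667, p_d = 0.147663
Discount per step: exp(-r*dt) = 0.985481
Stock lattice S(k, j) with j the centered position index:
  k=0: S(0,+0) = 8.6200
  k=1: S(1,-1) = 7.2745; S(1,+0) = 8.6200; S(1,+1) = 10.2143
  k=2: S(2,-2) = 6.1391; S(2,-1) = 7.2745; S(2,+0) = 8.6200; S(2,+1) = 10.2143; S(2,+2) = 12.1035
Terminal payoffs V(N, j) = max(K - S_T, 0):
  V(2,-2) = 1.780927; V(2,-1) = 0.645468; V(2,+0) = 0.000000; V(2,+1) = 0.000000; V(2,+2) = 0.000000
Backward induction: V(k, j) = exp(-r*dt) * [p_u * V(k+1, j+1) + p_m * V(k+1, j) + p_d * V(k+1, j-1)]
  V(1,-1) = exp(-r*dt) * [p_u*0.000000 + p_m*0.645468 + p_d*1.780927] = 0.683224
  V(1,+0) = exp(-r*dt) * [p_u*0.000000 + p_m*0.000000 + p_d*0.645468] = 0.093928
  V(1,+1) = exp(-r*dt) * [p_u*0.000000 + p_m*0.000000 + p_d*0.000000] = 0.000000
  V(0,+0) = exp(-r*dt) * [p_u*0.000000 + p_m*0.093928 + p_d*0.683224] = 0.161132


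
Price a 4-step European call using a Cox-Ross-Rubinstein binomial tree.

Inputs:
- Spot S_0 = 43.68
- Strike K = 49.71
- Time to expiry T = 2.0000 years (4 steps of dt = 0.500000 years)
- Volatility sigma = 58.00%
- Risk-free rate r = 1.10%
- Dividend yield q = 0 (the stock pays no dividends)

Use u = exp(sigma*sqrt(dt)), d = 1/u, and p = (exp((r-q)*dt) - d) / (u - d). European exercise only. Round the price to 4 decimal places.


Answer: Price = V(0,0) = 12.3130

Derivation:
dt = T/N = 0.500000
u = exp(sigma*sqrt(dt)) = 1.507002; d = 1/u = 0.663569
p = (exp((r-q)*dt) - d) / (u - d) = 0.405422
Discount per step: exp(-r*dt) = 0.994515
Stock lattice S(k, i) with i counting down-moves:
  k=0: S(0,0) = 43.6800
  k=1: S(1,0) = 65.8258; S(1,1) = 28.9847
  k=2: S(2,0) = 99.1996; S(2,1) = 43.6800; S(2,2) = 19.2334
  k=3: S(3,0) = 149.4940; S(3,1) = 65.8258; S(3,2) = 28.9847; S(3,3) = 12.7627
  k=4: S(4,0) = 225.2877; S(4,1) = 99.1996; S(4,2) = 43.6800; S(4,3) = 19.2334; S(4,4) = 8.4689
Terminal payoffs V(N, i) = max(S_T - K, 0):
  V(4,0) = 175.577658; V(4,1) = 49.489621; V(4,2) = 0.000000; V(4,3) = 0.000000; V(4,4) = 0.000000
Backward induction: V(k, i) = exp(-r*dt) * [p * V(k+1, i) + (1-p) * V(k+1, i+1)].
  V(3,0) = exp(-r*dt) * [p*175.577658 + (1-p)*49.489621] = 100.056635
  V(3,1) = exp(-r*dt) * [p*49.489621 + (1-p)*0.000000] = 19.954123
  V(3,2) = exp(-r*dt) * [p*0.000000 + (1-p)*0.000000] = 0.000000
  V(3,3) = exp(-r*dt) * [p*0.000000 + (1-p)*0.000000] = 0.000000
  V(2,0) = exp(-r*dt) * [p*100.056635 + (1-p)*19.954123] = 52.141859
  V(2,1) = exp(-r*dt) * [p*19.954123 + (1-p)*0.000000] = 8.045465
  V(2,2) = exp(-r*dt) * [p*0.000000 + (1-p)*0.000000] = 0.000000
  V(1,0) = exp(-r*dt) * [p*52.141859 + (1-p)*8.045465] = 25.780920
  V(1,1) = exp(-r*dt) * [p*8.045465 + (1-p)*0.000000] = 3.243916
  V(0,0) = exp(-r*dt) * [p*25.780920 + (1-p)*3.243916] = 12.313001


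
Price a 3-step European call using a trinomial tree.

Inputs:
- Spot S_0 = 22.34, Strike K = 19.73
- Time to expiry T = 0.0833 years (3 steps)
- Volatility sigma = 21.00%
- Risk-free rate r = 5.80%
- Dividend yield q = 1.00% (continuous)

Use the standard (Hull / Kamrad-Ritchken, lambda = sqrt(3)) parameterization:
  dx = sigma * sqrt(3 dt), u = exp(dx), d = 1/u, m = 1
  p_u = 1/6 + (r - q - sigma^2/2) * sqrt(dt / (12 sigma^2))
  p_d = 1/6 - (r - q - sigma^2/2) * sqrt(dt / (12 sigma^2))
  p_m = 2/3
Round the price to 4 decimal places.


Answer: Price = V(0,0) = 2.6910

Derivation:
dt = T/N = 0.027767; dx = sigma*sqrt(3*dt) = 0.060610
u = exp(dx) = 1.062484; d = 1/u = 0.941191
p_u = 0.172611, p_m = 0.666667, p_d = 0.160723
Discount per step: exp(-r*dt) = 0.998391
Stock lattice S(k, j) with j the centered position index:
  k=0: S(0,+0) = 22.3400
  k=1: S(1,-1) = 21.0262; S(1,+0) = 22.3400; S(1,+1) = 23.7359
  k=2: S(2,-2) = 19.7897; S(2,-1) = 21.0262; S(2,+0) = 22.3400; S(2,+1) = 23.7359; S(2,+2) = 25.2190
  k=3: S(3,-3) = 18.6258; S(3,-2) = 19.7897; S(3,-1) = 21.0262; S(3,+0) = 22.3400; S(3,+1) = 23.7359; S(3,+2) = 25.2190; S(3,+3) = 26.7948
Terminal payoffs V(N, j) = max(S_T - K, 0):
  V(3,-3) = 0.000000; V(3,-2) = 0.059658; V(3,-1) = 1.296197; V(3,+0) = 2.610000; V(3,+1) = 4.005895; V(3,+2) = 5.489011; V(3,+3) = 7.064798
Backward induction: V(k, j) = exp(-r*dt) * [p_u * V(k+1, j+1) + p_m * V(k+1, j) + p_d * V(k+1, j-1)]
  V(2,-2) = exp(-r*dt) * [p_u*1.296197 + p_m*0.059658 + p_d*0.000000] = 0.263086
  V(2,-1) = exp(-r*dt) * [p_u*2.610000 + p_m*1.296197 + p_d*0.059658] = 1.322103
  V(2,+0) = exp(-r*dt) * [p_u*4.005895 + p_m*2.610000 + p_d*1.296197] = 2.635541
  V(2,+1) = exp(-r*dt) * [p_u*5.489011 + p_m*4.005895 + p_d*2.610000] = 4.031048
  V(2,+2) = exp(-r*dt) * [p_u*7.064798 + p_m*5.489011 + p_d*4.005895] = 5.513751
  V(1,-1) = exp(-r*dt) * [p_u*2.635541 + p_m*1.322103 + p_d*0.263086] = 1.376390
  V(1,+0) = exp(-r*dt) * [p_u*4.031048 + p_m*2.635541 + p_d*1.322103] = 2.661032
  V(1,+1) = exp(-r*dt) * [p_u*5.513751 + p_m*4.031048 + p_d*2.635541] = 4.056151
  V(0,+0) = exp(-r*dt) * [p_u*4.056151 + p_m*2.661032 + p_d*1.376390] = 2.691037


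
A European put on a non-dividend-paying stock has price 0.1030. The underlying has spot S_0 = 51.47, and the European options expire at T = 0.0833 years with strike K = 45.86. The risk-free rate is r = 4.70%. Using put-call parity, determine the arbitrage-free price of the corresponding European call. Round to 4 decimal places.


Put-call parity: C - P = S_0 * exp(-qT) - K * exp(-rT).
S_0 * exp(-qT) = 51.4700 * 1.00000000 = 51.47000000
K * exp(-rT) = 45.8600 * 0.99609255 = 45.68080453
C = P + S*exp(-qT) - K*exp(-rT)
C = 0.1030 + 51.47000000 - 45.68080453 = 5.8922

Answer: Call price = 5.8922


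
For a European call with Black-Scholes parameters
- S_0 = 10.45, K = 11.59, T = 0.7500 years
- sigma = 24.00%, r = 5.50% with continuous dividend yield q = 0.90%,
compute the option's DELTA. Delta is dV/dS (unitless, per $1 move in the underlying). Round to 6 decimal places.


Answer: Delta = 0.406970

Derivation:
d1 = -0.2282490730; d2 = -0.4360951699
phi(d1) = 0.3886844866; exp(-qT) = 0.9932727301; exp(-rT) = 0.9595892027
N(d1) = 0.4097263067
Delta = exp(-qT) * N(d1) = 0.9932727301 * 0.4097263067 = 0.406970


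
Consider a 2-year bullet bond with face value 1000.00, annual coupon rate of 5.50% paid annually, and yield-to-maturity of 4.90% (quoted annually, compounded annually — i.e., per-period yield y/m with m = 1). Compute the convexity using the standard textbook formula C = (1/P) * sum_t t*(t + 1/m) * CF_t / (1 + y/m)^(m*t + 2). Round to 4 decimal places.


Answer: Convexity = 5.2641

Derivation:
Coupon per period c = face * coupon_rate / m = 55.000000
Periods per year m = 1; per-period yield y/m = 0.049000
Number of cashflows N = 2
Cashflows (t years, CF_t, discount factor 1/(1+y/m)^(m*t), PV):
  t = 1.0000: CF_t = 55.000000, DF = 0.953289, PV = 52.430887
  t = 2.0000: CF_t = 1055.000000, DF = 0.908760, PV = 958.741404
Price P = sum_t PV_t = 1011.172291
Convexity numerator sum_t t*(t + 1/m) * CF_t / (1+y/m)^(m*t + 2):
  t = 1.0000: term = 95.294146
  t = 2.0000: term = 5227.592874
Convexity = (1/P) * sum = 5322.887019 / 1011.172291 = 5.264075


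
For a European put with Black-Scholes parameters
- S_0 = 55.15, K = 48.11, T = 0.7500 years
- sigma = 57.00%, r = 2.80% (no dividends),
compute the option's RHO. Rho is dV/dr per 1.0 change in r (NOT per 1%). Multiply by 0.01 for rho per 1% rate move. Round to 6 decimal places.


d1 = 0.5660143309; d2 = 0.0723798507
phi(d1) = 0.3398929226; exp(-qT) = 1.0000000000; exp(-rT) = 0.9792189646
N(-d2) = 0.4711498098
Rho = -K*T*exp(-rT)*N(-d2) = -48.1100 * 0.7500 * 0.9792189646 * 0.4711498098 = -16.646980

Answer: Rho = -16.646980


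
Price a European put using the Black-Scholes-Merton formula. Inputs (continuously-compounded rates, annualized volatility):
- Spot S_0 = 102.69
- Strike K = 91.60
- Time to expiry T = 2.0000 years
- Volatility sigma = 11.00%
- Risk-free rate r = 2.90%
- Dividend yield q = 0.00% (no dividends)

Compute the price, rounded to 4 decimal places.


d1 = (ln(S/K) + (r - q + 0.5*sigma^2) * T) / (sigma * sqrt(T)) = 1.18526183
d2 = d1 - sigma * sqrt(T) = 1.02969834
exp(-rT) = 0.94364995; exp(-qT) = 1.00000000
P = K * exp(-rT) * N(-d2) - S_0 * exp(-qT) * N(-d1)
N(-d1) = 0.11795697; N(-d2) = 0.15157582
P = 91.6000 * 0.94364995 * 0.15157582 - 102.6900 * 1.00000000 * 0.11795697 = 0.9890

Answer: Price = 0.9890


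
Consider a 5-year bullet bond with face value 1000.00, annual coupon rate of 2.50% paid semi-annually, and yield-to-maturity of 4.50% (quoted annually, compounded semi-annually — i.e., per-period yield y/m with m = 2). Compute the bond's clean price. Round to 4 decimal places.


Answer: Price = 911.3378

Derivation:
Coupon per period c = face * coupon_rate / m = 12.500000
Periods per year m = 2; per-period yield y/m = 0.022500
Number of cashflows N = 10
Cashflows (t years, CF_t, discount factor 1/(1+y/m)^(m*t), PV):
  t = 0.5000: CF_t = 12.500000, DF = 0.977995, PV = 12.224939
  t = 1.0000: CF_t = 12.500000, DF = 0.956474, PV = 11.955930
  t = 1.5000: CF_t = 12.500000, DF = 0.935427, PV = 11.692842
  t = 2.0000: CF_t = 12.500000, DF = 0.914843, PV = 11.435542
  t = 2.5000: CF_t = 12.500000, DF = 0.894712, PV = 11.183904
  t = 3.0000: CF_t = 12.500000, DF = 0.875024, PV = 10.937803
  t = 3.5000: CF_t = 12.500000, DF = 0.855769, PV = 10.697118
  t = 4.0000: CF_t = 12.500000, DF = 0.836938, PV = 10.461729
  t = 4.5000: CF_t = 12.500000, DF = 0.818522, PV = 10.231520
  t = 5.0000: CF_t = 1012.500000, DF = 0.800510, PV = 810.516509
Price P = sum_t PV_t = 911.337837
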